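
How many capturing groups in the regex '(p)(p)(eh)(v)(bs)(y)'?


To count capturing groups, count each '(' that starts a group.
Pattern: '(p)(p)(eh)(v)(bs)(y)'
Walking through the pattern:
  Position 0: '(' -> group #1
  Position 3: '(' -> group #2
  Position 6: '(' -> group #3
  Position 10: '(' -> group #4
  Position 13: '(' -> group #5
  Position 17: '(' -> group #6
Total capturing groups: 6

6


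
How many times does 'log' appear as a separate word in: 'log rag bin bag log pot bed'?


Scanning each word for exact match 'log':
  Word 1: 'log' -> MATCH
  Word 2: 'rag' -> no
  Word 3: 'bin' -> no
  Word 4: 'bag' -> no
  Word 5: 'log' -> MATCH
  Word 6: 'pot' -> no
  Word 7: 'bed' -> no
Total matches: 2

2


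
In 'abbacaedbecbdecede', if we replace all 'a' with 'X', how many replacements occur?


re.sub('a', 'X', text) replaces every occurrence of 'a' with 'X'.
Text: 'abbacaedbecbdecede'
Scanning for 'a':
  pos 0: 'a' -> replacement #1
  pos 3: 'a' -> replacement #2
  pos 5: 'a' -> replacement #3
Total replacements: 3

3


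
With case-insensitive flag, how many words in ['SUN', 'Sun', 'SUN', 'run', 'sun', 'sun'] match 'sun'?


Case-insensitive matching: compare each word's lowercase form to 'sun'.
  'SUN' -> lower='sun' -> MATCH
  'Sun' -> lower='sun' -> MATCH
  'SUN' -> lower='sun' -> MATCH
  'run' -> lower='run' -> no
  'sun' -> lower='sun' -> MATCH
  'sun' -> lower='sun' -> MATCH
Matches: ['SUN', 'Sun', 'SUN', 'sun', 'sun']
Count: 5

5


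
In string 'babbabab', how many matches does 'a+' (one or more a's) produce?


Pattern 'a+' matches one or more consecutive a's.
String: 'babbabab'
Scanning for runs of a:
  Match 1: 'a' (length 1)
  Match 2: 'a' (length 1)
  Match 3: 'a' (length 1)
Total matches: 3

3


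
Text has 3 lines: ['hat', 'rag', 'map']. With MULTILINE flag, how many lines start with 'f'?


With MULTILINE flag, ^ matches the start of each line.
Lines: ['hat', 'rag', 'map']
Checking which lines start with 'f':
  Line 1: 'hat' -> no
  Line 2: 'rag' -> no
  Line 3: 'map' -> no
Matching lines: []
Count: 0

0


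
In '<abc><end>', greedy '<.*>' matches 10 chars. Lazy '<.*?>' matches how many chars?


Greedy '<.*>' tries to match as MUCH as possible.
Lazy '<.*?>' tries to match as LITTLE as possible.

String: '<abc><end>'
Greedy '<.*>' starts at first '<' and extends to the LAST '>': '<abc><end>' (10 chars)
Lazy '<.*?>' starts at first '<' and stops at the FIRST '>': '<abc>' (5 chars)

5


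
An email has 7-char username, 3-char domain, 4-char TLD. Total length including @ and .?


An email address has format: username@domain.tld
Username length: 7
'@' character: 1
Domain length: 3
'.' character: 1
TLD length: 4
Total = 7 + 1 + 3 + 1 + 4 = 16

16


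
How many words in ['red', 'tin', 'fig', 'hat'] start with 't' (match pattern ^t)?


Pattern ^t anchors to start of word. Check which words begin with 't':
  'red' -> no
  'tin' -> MATCH (starts with 't')
  'fig' -> no
  'hat' -> no
Matching words: ['tin']
Count: 1

1


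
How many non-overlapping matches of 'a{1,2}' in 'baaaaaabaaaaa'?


Pattern 'a{1,2}' matches between 1 and 2 consecutive a's (greedy).
String: 'baaaaaabaaaaa'
Finding runs of a's and applying greedy matching:
  Run at pos 1: 'aaaaaa' (length 6)
  Run at pos 8: 'aaaaa' (length 5)
Matches: ['aa', 'aa', 'aa', 'aa', 'aa', 'a']
Count: 6

6


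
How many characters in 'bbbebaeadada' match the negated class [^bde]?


Negated class [^bde] matches any char NOT in {b, d, e}
Scanning 'bbbebaeadada':
  pos 0: 'b' -> no (excluded)
  pos 1: 'b' -> no (excluded)
  pos 2: 'b' -> no (excluded)
  pos 3: 'e' -> no (excluded)
  pos 4: 'b' -> no (excluded)
  pos 5: 'a' -> MATCH
  pos 6: 'e' -> no (excluded)
  pos 7: 'a' -> MATCH
  pos 8: 'd' -> no (excluded)
  pos 9: 'a' -> MATCH
  pos 10: 'd' -> no (excluded)
  pos 11: 'a' -> MATCH
Total matches: 4

4


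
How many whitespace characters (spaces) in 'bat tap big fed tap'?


\s matches whitespace characters (spaces, tabs, etc.).
Text: 'bat tap big fed tap'
This text has 5 words separated by spaces.
Number of spaces = number of words - 1 = 5 - 1 = 4

4


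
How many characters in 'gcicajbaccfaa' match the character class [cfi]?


Character class [cfi] matches any of: {c, f, i}
Scanning string 'gcicajbaccfaa' character by character:
  pos 0: 'g' -> no
  pos 1: 'c' -> MATCH
  pos 2: 'i' -> MATCH
  pos 3: 'c' -> MATCH
  pos 4: 'a' -> no
  pos 5: 'j' -> no
  pos 6: 'b' -> no
  pos 7: 'a' -> no
  pos 8: 'c' -> MATCH
  pos 9: 'c' -> MATCH
  pos 10: 'f' -> MATCH
  pos 11: 'a' -> no
  pos 12: 'a' -> no
Total matches: 6

6


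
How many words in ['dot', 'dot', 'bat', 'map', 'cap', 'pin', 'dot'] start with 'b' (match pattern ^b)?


Pattern ^b anchors to start of word. Check which words begin with 'b':
  'dot' -> no
  'dot' -> no
  'bat' -> MATCH (starts with 'b')
  'map' -> no
  'cap' -> no
  'pin' -> no
  'dot' -> no
Matching words: ['bat']
Count: 1

1


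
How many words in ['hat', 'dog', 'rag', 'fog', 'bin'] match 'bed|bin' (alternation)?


Alternation 'bed|bin' matches either 'bed' or 'bin'.
Checking each word:
  'hat' -> no
  'dog' -> no
  'rag' -> no
  'fog' -> no
  'bin' -> MATCH
Matches: ['bin']
Count: 1

1


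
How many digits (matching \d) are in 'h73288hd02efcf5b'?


\d matches any digit 0-9.
Scanning 'h73288hd02efcf5b':
  pos 1: '7' -> DIGIT
  pos 2: '3' -> DIGIT
  pos 3: '2' -> DIGIT
  pos 4: '8' -> DIGIT
  pos 5: '8' -> DIGIT
  pos 8: '0' -> DIGIT
  pos 9: '2' -> DIGIT
  pos 14: '5' -> DIGIT
Digits found: ['7', '3', '2', '8', '8', '0', '2', '5']
Total: 8

8


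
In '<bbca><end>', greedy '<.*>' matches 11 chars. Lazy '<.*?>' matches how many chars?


Greedy '<.*>' tries to match as MUCH as possible.
Lazy '<.*?>' tries to match as LITTLE as possible.

String: '<bbca><end>'
Greedy '<.*>' starts at first '<' and extends to the LAST '>': '<bbca><end>' (11 chars)
Lazy '<.*?>' starts at first '<' and stops at the FIRST '>': '<bbca>' (6 chars)

6


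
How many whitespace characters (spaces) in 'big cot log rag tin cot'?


\s matches whitespace characters (spaces, tabs, etc.).
Text: 'big cot log rag tin cot'
This text has 6 words separated by spaces.
Number of spaces = number of words - 1 = 6 - 1 = 5

5


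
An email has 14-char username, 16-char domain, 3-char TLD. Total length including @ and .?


An email address has format: username@domain.tld
Username length: 14
'@' character: 1
Domain length: 16
'.' character: 1
TLD length: 3
Total = 14 + 1 + 16 + 1 + 3 = 35

35


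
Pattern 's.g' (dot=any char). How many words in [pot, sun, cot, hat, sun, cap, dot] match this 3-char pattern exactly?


Pattern 's.g' means: starts with 's', any single char, ends with 'g'.
Checking each word (must be exactly 3 chars):
  'pot' (len=3): no
  'sun' (len=3): no
  'cot' (len=3): no
  'hat' (len=3): no
  'sun' (len=3): no
  'cap' (len=3): no
  'dot' (len=3): no
Matching words: []
Total: 0

0


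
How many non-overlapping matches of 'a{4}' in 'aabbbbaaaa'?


Pattern 'a{4}' matches exactly 4 consecutive a's (greedy, non-overlapping).
String: 'aabbbbaaaa'
Scanning for runs of a's:
  Run at pos 0: 'aa' (length 2) -> 0 match(es)
  Run at pos 6: 'aaaa' (length 4) -> 1 match(es)
Matches found: ['aaaa']
Total: 1

1


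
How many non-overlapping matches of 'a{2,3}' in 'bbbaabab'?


Pattern 'a{2,3}' matches between 2 and 3 consecutive a's (greedy).
String: 'bbbaabab'
Finding runs of a's and applying greedy matching:
  Run at pos 3: 'aa' (length 2)
  Run at pos 6: 'a' (length 1)
Matches: ['aa']
Count: 1

1


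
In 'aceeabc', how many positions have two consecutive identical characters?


Looking for consecutive identical characters in 'aceeabc':
  pos 0-1: 'a' vs 'c' -> different
  pos 1-2: 'c' vs 'e' -> different
  pos 2-3: 'e' vs 'e' -> MATCH ('ee')
  pos 3-4: 'e' vs 'a' -> different
  pos 4-5: 'a' vs 'b' -> different
  pos 5-6: 'b' vs 'c' -> different
Consecutive identical pairs: ['ee']
Count: 1

1


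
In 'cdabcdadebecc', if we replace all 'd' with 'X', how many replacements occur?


re.sub('d', 'X', text) replaces every occurrence of 'd' with 'X'.
Text: 'cdabcdadebecc'
Scanning for 'd':
  pos 1: 'd' -> replacement #1
  pos 5: 'd' -> replacement #2
  pos 7: 'd' -> replacement #3
Total replacements: 3

3


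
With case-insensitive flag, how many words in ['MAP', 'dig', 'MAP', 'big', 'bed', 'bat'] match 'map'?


Case-insensitive matching: compare each word's lowercase form to 'map'.
  'MAP' -> lower='map' -> MATCH
  'dig' -> lower='dig' -> no
  'MAP' -> lower='map' -> MATCH
  'big' -> lower='big' -> no
  'bed' -> lower='bed' -> no
  'bat' -> lower='bat' -> no
Matches: ['MAP', 'MAP']
Count: 2

2


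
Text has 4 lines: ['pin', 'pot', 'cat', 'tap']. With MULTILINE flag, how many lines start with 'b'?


With MULTILINE flag, ^ matches the start of each line.
Lines: ['pin', 'pot', 'cat', 'tap']
Checking which lines start with 'b':
  Line 1: 'pin' -> no
  Line 2: 'pot' -> no
  Line 3: 'cat' -> no
  Line 4: 'tap' -> no
Matching lines: []
Count: 0

0


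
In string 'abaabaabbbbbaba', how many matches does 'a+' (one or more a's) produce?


Pattern 'a+' matches one or more consecutive a's.
String: 'abaabaabbbbbaba'
Scanning for runs of a:
  Match 1: 'a' (length 1)
  Match 2: 'aa' (length 2)
  Match 3: 'aa' (length 2)
  Match 4: 'a' (length 1)
  Match 5: 'a' (length 1)
Total matches: 5

5


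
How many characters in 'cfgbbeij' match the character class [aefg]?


Character class [aefg] matches any of: {a, e, f, g}
Scanning string 'cfgbbeij' character by character:
  pos 0: 'c' -> no
  pos 1: 'f' -> MATCH
  pos 2: 'g' -> MATCH
  pos 3: 'b' -> no
  pos 4: 'b' -> no
  pos 5: 'e' -> MATCH
  pos 6: 'i' -> no
  pos 7: 'j' -> no
Total matches: 3

3


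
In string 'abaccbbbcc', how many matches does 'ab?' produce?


Pattern 'ab?' matches 'a' optionally followed by 'b'.
String: 'abaccbbbcc'
Scanning left to right for 'a' then checking next char:
  Match 1: 'ab' (a followed by b)
  Match 2: 'a' (a not followed by b)
Total matches: 2

2


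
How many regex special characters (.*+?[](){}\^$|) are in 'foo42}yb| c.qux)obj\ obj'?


Regex special characters are: . * + ? [ ] ( ) { } \ ^ $ |
Scanning 'foo42}yb| c.qux)obj\ obj':
  pos 5: '}' -> SPECIAL
  pos 8: '|' -> SPECIAL
  pos 11: '.' -> SPECIAL
  pos 15: ')' -> SPECIAL
  pos 19: '\' -> SPECIAL
Special chars found: ['}', '|', '.', ')', '\\']
Total: 5

5


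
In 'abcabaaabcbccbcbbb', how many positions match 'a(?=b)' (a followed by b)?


Lookahead 'a(?=b)' matches 'a' only when followed by 'b'.
String: 'abcabaaabcbccbcbbb'
Checking each position where char is 'a':
  pos 0: 'a' -> MATCH (next='b')
  pos 3: 'a' -> MATCH (next='b')
  pos 5: 'a' -> no (next='a')
  pos 6: 'a' -> no (next='a')
  pos 7: 'a' -> MATCH (next='b')
Matching positions: [0, 3, 7]
Count: 3

3


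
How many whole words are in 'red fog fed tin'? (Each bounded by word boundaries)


Word boundaries (\b) mark the start/end of each word.
Text: 'red fog fed tin'
Splitting by whitespace:
  Word 1: 'red'
  Word 2: 'fog'
  Word 3: 'fed'
  Word 4: 'tin'
Total whole words: 4

4


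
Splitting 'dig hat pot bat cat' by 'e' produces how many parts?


Splitting by 'e' breaks the string at each occurrence of the separator.
Text: 'dig hat pot bat cat'
Parts after split:
  Part 1: 'dig hat pot bat cat'
Total parts: 1

1


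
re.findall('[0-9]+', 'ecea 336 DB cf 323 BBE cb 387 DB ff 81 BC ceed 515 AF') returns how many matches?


Pattern '[0-9]+' finds one or more digits.
Text: 'ecea 336 DB cf 323 BBE cb 387 DB ff 81 BC ceed 515 AF'
Scanning for matches:
  Match 1: '336'
  Match 2: '323'
  Match 3: '387'
  Match 4: '81'
  Match 5: '515'
Total matches: 5

5


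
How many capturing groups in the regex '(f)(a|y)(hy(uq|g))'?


To count capturing groups, count each '(' that starts a group.
Pattern: '(f)(a|y)(hy(uq|g))'
Walking through the pattern:
  Position 0: '(' -> group #1
  Position 3: '(' -> group #2
  Position 8: '(' -> group #3
  Position 11: '(' -> group #4
Total capturing groups: 4

4


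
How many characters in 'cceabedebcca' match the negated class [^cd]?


Negated class [^cd] matches any char NOT in {c, d}
Scanning 'cceabedebcca':
  pos 0: 'c' -> no (excluded)
  pos 1: 'c' -> no (excluded)
  pos 2: 'e' -> MATCH
  pos 3: 'a' -> MATCH
  pos 4: 'b' -> MATCH
  pos 5: 'e' -> MATCH
  pos 6: 'd' -> no (excluded)
  pos 7: 'e' -> MATCH
  pos 8: 'b' -> MATCH
  pos 9: 'c' -> no (excluded)
  pos 10: 'c' -> no (excluded)
  pos 11: 'a' -> MATCH
Total matches: 7

7


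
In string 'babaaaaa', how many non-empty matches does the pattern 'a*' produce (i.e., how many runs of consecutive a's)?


Pattern 'a*' matches zero or more a's. We want non-empty runs of consecutive a's.
String: 'babaaaaa'
Walking through the string to find runs of a's:
  Run 1: positions 1-1 -> 'a'
  Run 2: positions 3-7 -> 'aaaaa'
Non-empty runs found: ['a', 'aaaaa']
Count: 2

2


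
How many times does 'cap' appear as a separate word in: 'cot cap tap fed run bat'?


Scanning each word for exact match 'cap':
  Word 1: 'cot' -> no
  Word 2: 'cap' -> MATCH
  Word 3: 'tap' -> no
  Word 4: 'fed' -> no
  Word 5: 'run' -> no
  Word 6: 'bat' -> no
Total matches: 1

1


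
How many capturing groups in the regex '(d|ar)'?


To count capturing groups, count each '(' that starts a group.
Pattern: '(d|ar)'
Walking through the pattern:
  Position 0: '(' -> group #1
Total capturing groups: 1

1


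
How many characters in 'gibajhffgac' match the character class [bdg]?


Character class [bdg] matches any of: {b, d, g}
Scanning string 'gibajhffgac' character by character:
  pos 0: 'g' -> MATCH
  pos 1: 'i' -> no
  pos 2: 'b' -> MATCH
  pos 3: 'a' -> no
  pos 4: 'j' -> no
  pos 5: 'h' -> no
  pos 6: 'f' -> no
  pos 7: 'f' -> no
  pos 8: 'g' -> MATCH
  pos 9: 'a' -> no
  pos 10: 'c' -> no
Total matches: 3

3


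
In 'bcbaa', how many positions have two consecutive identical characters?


Looking for consecutive identical characters in 'bcbaa':
  pos 0-1: 'b' vs 'c' -> different
  pos 1-2: 'c' vs 'b' -> different
  pos 2-3: 'b' vs 'a' -> different
  pos 3-4: 'a' vs 'a' -> MATCH ('aa')
Consecutive identical pairs: ['aa']
Count: 1

1


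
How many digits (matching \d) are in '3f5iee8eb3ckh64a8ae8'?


\d matches any digit 0-9.
Scanning '3f5iee8eb3ckh64a8ae8':
  pos 0: '3' -> DIGIT
  pos 2: '5' -> DIGIT
  pos 6: '8' -> DIGIT
  pos 9: '3' -> DIGIT
  pos 13: '6' -> DIGIT
  pos 14: '4' -> DIGIT
  pos 16: '8' -> DIGIT
  pos 19: '8' -> DIGIT
Digits found: ['3', '5', '8', '3', '6', '4', '8', '8']
Total: 8

8


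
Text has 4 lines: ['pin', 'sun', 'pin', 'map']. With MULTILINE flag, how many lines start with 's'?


With MULTILINE flag, ^ matches the start of each line.
Lines: ['pin', 'sun', 'pin', 'map']
Checking which lines start with 's':
  Line 1: 'pin' -> no
  Line 2: 'sun' -> MATCH
  Line 3: 'pin' -> no
  Line 4: 'map' -> no
Matching lines: ['sun']
Count: 1

1


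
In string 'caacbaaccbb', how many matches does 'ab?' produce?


Pattern 'ab?' matches 'a' optionally followed by 'b'.
String: 'caacbaaccbb'
Scanning left to right for 'a' then checking next char:
  Match 1: 'a' (a not followed by b)
  Match 2: 'a' (a not followed by b)
  Match 3: 'a' (a not followed by b)
  Match 4: 'a' (a not followed by b)
Total matches: 4

4


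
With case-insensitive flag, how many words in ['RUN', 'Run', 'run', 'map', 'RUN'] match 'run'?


Case-insensitive matching: compare each word's lowercase form to 'run'.
  'RUN' -> lower='run' -> MATCH
  'Run' -> lower='run' -> MATCH
  'run' -> lower='run' -> MATCH
  'map' -> lower='map' -> no
  'RUN' -> lower='run' -> MATCH
Matches: ['RUN', 'Run', 'run', 'RUN']
Count: 4

4


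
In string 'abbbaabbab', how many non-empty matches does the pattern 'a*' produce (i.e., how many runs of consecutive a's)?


Pattern 'a*' matches zero or more a's. We want non-empty runs of consecutive a's.
String: 'abbbaabbab'
Walking through the string to find runs of a's:
  Run 1: positions 0-0 -> 'a'
  Run 2: positions 4-5 -> 'aa'
  Run 3: positions 8-8 -> 'a'
Non-empty runs found: ['a', 'aa', 'a']
Count: 3

3


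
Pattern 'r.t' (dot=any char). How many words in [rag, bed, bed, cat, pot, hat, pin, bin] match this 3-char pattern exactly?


Pattern 'r.t' means: starts with 'r', any single char, ends with 't'.
Checking each word (must be exactly 3 chars):
  'rag' (len=3): no
  'bed' (len=3): no
  'bed' (len=3): no
  'cat' (len=3): no
  'pot' (len=3): no
  'hat' (len=3): no
  'pin' (len=3): no
  'bin' (len=3): no
Matching words: []
Total: 0

0


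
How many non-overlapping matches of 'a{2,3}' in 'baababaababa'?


Pattern 'a{2,3}' matches between 2 and 3 consecutive a's (greedy).
String: 'baababaababa'
Finding runs of a's and applying greedy matching:
  Run at pos 1: 'aa' (length 2)
  Run at pos 4: 'a' (length 1)
  Run at pos 6: 'aa' (length 2)
  Run at pos 9: 'a' (length 1)
  Run at pos 11: 'a' (length 1)
Matches: ['aa', 'aa']
Count: 2

2


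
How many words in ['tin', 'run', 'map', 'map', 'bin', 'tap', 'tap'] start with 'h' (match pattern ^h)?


Pattern ^h anchors to start of word. Check which words begin with 'h':
  'tin' -> no
  'run' -> no
  'map' -> no
  'map' -> no
  'bin' -> no
  'tap' -> no
  'tap' -> no
Matching words: []
Count: 0

0


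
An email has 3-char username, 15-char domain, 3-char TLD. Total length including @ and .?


An email address has format: username@domain.tld
Username length: 3
'@' character: 1
Domain length: 15
'.' character: 1
TLD length: 3
Total = 3 + 1 + 15 + 1 + 3 = 23

23


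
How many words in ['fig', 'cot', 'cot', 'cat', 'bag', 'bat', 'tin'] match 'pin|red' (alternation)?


Alternation 'pin|red' matches either 'pin' or 'red'.
Checking each word:
  'fig' -> no
  'cot' -> no
  'cot' -> no
  'cat' -> no
  'bag' -> no
  'bat' -> no
  'tin' -> no
Matches: []
Count: 0

0


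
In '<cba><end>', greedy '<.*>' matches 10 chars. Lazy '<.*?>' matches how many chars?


Greedy '<.*>' tries to match as MUCH as possible.
Lazy '<.*?>' tries to match as LITTLE as possible.

String: '<cba><end>'
Greedy '<.*>' starts at first '<' and extends to the LAST '>': '<cba><end>' (10 chars)
Lazy '<.*?>' starts at first '<' and stops at the FIRST '>': '<cba>' (5 chars)

5


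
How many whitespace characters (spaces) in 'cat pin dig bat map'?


\s matches whitespace characters (spaces, tabs, etc.).
Text: 'cat pin dig bat map'
This text has 5 words separated by spaces.
Number of spaces = number of words - 1 = 5 - 1 = 4

4


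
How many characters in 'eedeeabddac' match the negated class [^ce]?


Negated class [^ce] matches any char NOT in {c, e}
Scanning 'eedeeabddac':
  pos 0: 'e' -> no (excluded)
  pos 1: 'e' -> no (excluded)
  pos 2: 'd' -> MATCH
  pos 3: 'e' -> no (excluded)
  pos 4: 'e' -> no (excluded)
  pos 5: 'a' -> MATCH
  pos 6: 'b' -> MATCH
  pos 7: 'd' -> MATCH
  pos 8: 'd' -> MATCH
  pos 9: 'a' -> MATCH
  pos 10: 'c' -> no (excluded)
Total matches: 6

6


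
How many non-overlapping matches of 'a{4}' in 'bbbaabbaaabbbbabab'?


Pattern 'a{4}' matches exactly 4 consecutive a's (greedy, non-overlapping).
String: 'bbbaabbaaabbbbabab'
Scanning for runs of a's:
  Run at pos 3: 'aa' (length 2) -> 0 match(es)
  Run at pos 7: 'aaa' (length 3) -> 0 match(es)
  Run at pos 14: 'a' (length 1) -> 0 match(es)
  Run at pos 16: 'a' (length 1) -> 0 match(es)
Matches found: []
Total: 0

0


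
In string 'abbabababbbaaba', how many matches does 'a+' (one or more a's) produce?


Pattern 'a+' matches one or more consecutive a's.
String: 'abbabababbbaaba'
Scanning for runs of a:
  Match 1: 'a' (length 1)
  Match 2: 'a' (length 1)
  Match 3: 'a' (length 1)
  Match 4: 'a' (length 1)
  Match 5: 'aa' (length 2)
  Match 6: 'a' (length 1)
Total matches: 6

6


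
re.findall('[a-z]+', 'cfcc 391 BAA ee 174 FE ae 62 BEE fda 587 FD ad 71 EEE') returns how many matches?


Pattern '[a-z]+' finds one or more lowercase letters.
Text: 'cfcc 391 BAA ee 174 FE ae 62 BEE fda 587 FD ad 71 EEE'
Scanning for matches:
  Match 1: 'cfcc'
  Match 2: 'ee'
  Match 3: 'ae'
  Match 4: 'fda'
  Match 5: 'ad'
Total matches: 5

5


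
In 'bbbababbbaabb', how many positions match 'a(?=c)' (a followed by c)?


Lookahead 'a(?=c)' matches 'a' only when followed by 'c'.
String: 'bbbababbbaabb'
Checking each position where char is 'a':
  pos 3: 'a' -> no (next='b')
  pos 5: 'a' -> no (next='b')
  pos 9: 'a' -> no (next='a')
  pos 10: 'a' -> no (next='b')
Matching positions: []
Count: 0

0


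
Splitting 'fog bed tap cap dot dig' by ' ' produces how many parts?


Splitting by ' ' breaks the string at each occurrence of the separator.
Text: 'fog bed tap cap dot dig'
Parts after split:
  Part 1: 'fog'
  Part 2: 'bed'
  Part 3: 'tap'
  Part 4: 'cap'
  Part 5: 'dot'
  Part 6: 'dig'
Total parts: 6

6


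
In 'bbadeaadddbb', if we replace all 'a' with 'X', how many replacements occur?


re.sub('a', 'X', text) replaces every occurrence of 'a' with 'X'.
Text: 'bbadeaadddbb'
Scanning for 'a':
  pos 2: 'a' -> replacement #1
  pos 5: 'a' -> replacement #2
  pos 6: 'a' -> replacement #3
Total replacements: 3

3


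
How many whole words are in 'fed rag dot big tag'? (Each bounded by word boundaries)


Word boundaries (\b) mark the start/end of each word.
Text: 'fed rag dot big tag'
Splitting by whitespace:
  Word 1: 'fed'
  Word 2: 'rag'
  Word 3: 'dot'
  Word 4: 'big'
  Word 5: 'tag'
Total whole words: 5

5


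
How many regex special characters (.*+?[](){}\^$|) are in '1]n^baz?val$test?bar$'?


Regex special characters are: . * + ? [ ] ( ) { } \ ^ $ |
Scanning '1]n^baz?val$test?bar$':
  pos 1: ']' -> SPECIAL
  pos 3: '^' -> SPECIAL
  pos 7: '?' -> SPECIAL
  pos 11: '$' -> SPECIAL
  pos 16: '?' -> SPECIAL
  pos 20: '$' -> SPECIAL
Special chars found: [']', '^', '?', '$', '?', '$']
Total: 6

6


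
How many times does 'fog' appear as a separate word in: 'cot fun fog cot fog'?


Scanning each word for exact match 'fog':
  Word 1: 'cot' -> no
  Word 2: 'fun' -> no
  Word 3: 'fog' -> MATCH
  Word 4: 'cot' -> no
  Word 5: 'fog' -> MATCH
Total matches: 2

2


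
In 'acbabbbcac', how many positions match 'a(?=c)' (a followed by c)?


Lookahead 'a(?=c)' matches 'a' only when followed by 'c'.
String: 'acbabbbcac'
Checking each position where char is 'a':
  pos 0: 'a' -> MATCH (next='c')
  pos 3: 'a' -> no (next='b')
  pos 8: 'a' -> MATCH (next='c')
Matching positions: [0, 8]
Count: 2

2


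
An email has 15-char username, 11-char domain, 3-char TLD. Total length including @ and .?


An email address has format: username@domain.tld
Username length: 15
'@' character: 1
Domain length: 11
'.' character: 1
TLD length: 3
Total = 15 + 1 + 11 + 1 + 3 = 31

31


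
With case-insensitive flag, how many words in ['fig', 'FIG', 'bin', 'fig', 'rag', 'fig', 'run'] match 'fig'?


Case-insensitive matching: compare each word's lowercase form to 'fig'.
  'fig' -> lower='fig' -> MATCH
  'FIG' -> lower='fig' -> MATCH
  'bin' -> lower='bin' -> no
  'fig' -> lower='fig' -> MATCH
  'rag' -> lower='rag' -> no
  'fig' -> lower='fig' -> MATCH
  'run' -> lower='run' -> no
Matches: ['fig', 'FIG', 'fig', 'fig']
Count: 4

4


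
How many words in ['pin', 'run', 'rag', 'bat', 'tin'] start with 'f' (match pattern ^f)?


Pattern ^f anchors to start of word. Check which words begin with 'f':
  'pin' -> no
  'run' -> no
  'rag' -> no
  'bat' -> no
  'tin' -> no
Matching words: []
Count: 0

0


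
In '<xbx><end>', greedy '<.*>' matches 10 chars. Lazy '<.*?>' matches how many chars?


Greedy '<.*>' tries to match as MUCH as possible.
Lazy '<.*?>' tries to match as LITTLE as possible.

String: '<xbx><end>'
Greedy '<.*>' starts at first '<' and extends to the LAST '>': '<xbx><end>' (10 chars)
Lazy '<.*?>' starts at first '<' and stops at the FIRST '>': '<xbx>' (5 chars)

5


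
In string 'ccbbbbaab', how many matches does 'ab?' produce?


Pattern 'ab?' matches 'a' optionally followed by 'b'.
String: 'ccbbbbaab'
Scanning left to right for 'a' then checking next char:
  Match 1: 'a' (a not followed by b)
  Match 2: 'ab' (a followed by b)
Total matches: 2

2


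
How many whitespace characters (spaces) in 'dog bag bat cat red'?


\s matches whitespace characters (spaces, tabs, etc.).
Text: 'dog bag bat cat red'
This text has 5 words separated by spaces.
Number of spaces = number of words - 1 = 5 - 1 = 4

4


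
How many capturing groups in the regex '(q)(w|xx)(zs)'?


To count capturing groups, count each '(' that starts a group.
Pattern: '(q)(w|xx)(zs)'
Walking through the pattern:
  Position 0: '(' -> group #1
  Position 3: '(' -> group #2
  Position 9: '(' -> group #3
Total capturing groups: 3

3


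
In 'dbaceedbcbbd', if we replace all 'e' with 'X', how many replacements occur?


re.sub('e', 'X', text) replaces every occurrence of 'e' with 'X'.
Text: 'dbaceedbcbbd'
Scanning for 'e':
  pos 4: 'e' -> replacement #1
  pos 5: 'e' -> replacement #2
Total replacements: 2

2


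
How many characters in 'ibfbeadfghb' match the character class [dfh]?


Character class [dfh] matches any of: {d, f, h}
Scanning string 'ibfbeadfghb' character by character:
  pos 0: 'i' -> no
  pos 1: 'b' -> no
  pos 2: 'f' -> MATCH
  pos 3: 'b' -> no
  pos 4: 'e' -> no
  pos 5: 'a' -> no
  pos 6: 'd' -> MATCH
  pos 7: 'f' -> MATCH
  pos 8: 'g' -> no
  pos 9: 'h' -> MATCH
  pos 10: 'b' -> no
Total matches: 4

4


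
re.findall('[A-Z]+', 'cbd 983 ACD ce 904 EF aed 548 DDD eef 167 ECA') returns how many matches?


Pattern '[A-Z]+' finds one or more uppercase letters.
Text: 'cbd 983 ACD ce 904 EF aed 548 DDD eef 167 ECA'
Scanning for matches:
  Match 1: 'ACD'
  Match 2: 'EF'
  Match 3: 'DDD'
  Match 4: 'ECA'
Total matches: 4

4


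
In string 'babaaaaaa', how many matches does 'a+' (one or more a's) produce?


Pattern 'a+' matches one or more consecutive a's.
String: 'babaaaaaa'
Scanning for runs of a:
  Match 1: 'a' (length 1)
  Match 2: 'aaaaaa' (length 6)
Total matches: 2

2


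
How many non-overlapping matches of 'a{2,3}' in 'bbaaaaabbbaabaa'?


Pattern 'a{2,3}' matches between 2 and 3 consecutive a's (greedy).
String: 'bbaaaaabbbaabaa'
Finding runs of a's and applying greedy matching:
  Run at pos 2: 'aaaaa' (length 5)
  Run at pos 10: 'aa' (length 2)
  Run at pos 13: 'aa' (length 2)
Matches: ['aaa', 'aa', 'aa', 'aa']
Count: 4

4


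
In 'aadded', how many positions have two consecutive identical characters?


Looking for consecutive identical characters in 'aadded':
  pos 0-1: 'a' vs 'a' -> MATCH ('aa')
  pos 1-2: 'a' vs 'd' -> different
  pos 2-3: 'd' vs 'd' -> MATCH ('dd')
  pos 3-4: 'd' vs 'e' -> different
  pos 4-5: 'e' vs 'd' -> different
Consecutive identical pairs: ['aa', 'dd']
Count: 2

2


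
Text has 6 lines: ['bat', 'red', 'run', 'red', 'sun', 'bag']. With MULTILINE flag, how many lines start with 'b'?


With MULTILINE flag, ^ matches the start of each line.
Lines: ['bat', 'red', 'run', 'red', 'sun', 'bag']
Checking which lines start with 'b':
  Line 1: 'bat' -> MATCH
  Line 2: 'red' -> no
  Line 3: 'run' -> no
  Line 4: 'red' -> no
  Line 5: 'sun' -> no
  Line 6: 'bag' -> MATCH
Matching lines: ['bat', 'bag']
Count: 2

2


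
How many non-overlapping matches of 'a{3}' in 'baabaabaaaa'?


Pattern 'a{3}' matches exactly 3 consecutive a's (greedy, non-overlapping).
String: 'baabaabaaaa'
Scanning for runs of a's:
  Run at pos 1: 'aa' (length 2) -> 0 match(es)
  Run at pos 4: 'aa' (length 2) -> 0 match(es)
  Run at pos 7: 'aaaa' (length 4) -> 1 match(es)
Matches found: ['aaa']
Total: 1

1


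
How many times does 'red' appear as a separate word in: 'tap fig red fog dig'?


Scanning each word for exact match 'red':
  Word 1: 'tap' -> no
  Word 2: 'fig' -> no
  Word 3: 'red' -> MATCH
  Word 4: 'fog' -> no
  Word 5: 'dig' -> no
Total matches: 1

1


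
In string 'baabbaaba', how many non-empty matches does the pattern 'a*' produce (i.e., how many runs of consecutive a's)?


Pattern 'a*' matches zero or more a's. We want non-empty runs of consecutive a's.
String: 'baabbaaba'
Walking through the string to find runs of a's:
  Run 1: positions 1-2 -> 'aa'
  Run 2: positions 5-6 -> 'aa'
  Run 3: positions 8-8 -> 'a'
Non-empty runs found: ['aa', 'aa', 'a']
Count: 3

3


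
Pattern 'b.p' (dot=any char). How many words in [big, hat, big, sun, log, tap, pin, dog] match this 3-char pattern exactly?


Pattern 'b.p' means: starts with 'b', any single char, ends with 'p'.
Checking each word (must be exactly 3 chars):
  'big' (len=3): no
  'hat' (len=3): no
  'big' (len=3): no
  'sun' (len=3): no
  'log' (len=3): no
  'tap' (len=3): no
  'pin' (len=3): no
  'dog' (len=3): no
Matching words: []
Total: 0

0


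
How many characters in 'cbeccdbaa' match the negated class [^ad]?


Negated class [^ad] matches any char NOT in {a, d}
Scanning 'cbeccdbaa':
  pos 0: 'c' -> MATCH
  pos 1: 'b' -> MATCH
  pos 2: 'e' -> MATCH
  pos 3: 'c' -> MATCH
  pos 4: 'c' -> MATCH
  pos 5: 'd' -> no (excluded)
  pos 6: 'b' -> MATCH
  pos 7: 'a' -> no (excluded)
  pos 8: 'a' -> no (excluded)
Total matches: 6

6


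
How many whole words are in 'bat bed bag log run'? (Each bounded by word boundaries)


Word boundaries (\b) mark the start/end of each word.
Text: 'bat bed bag log run'
Splitting by whitespace:
  Word 1: 'bat'
  Word 2: 'bed'
  Word 3: 'bag'
  Word 4: 'log'
  Word 5: 'run'
Total whole words: 5

5


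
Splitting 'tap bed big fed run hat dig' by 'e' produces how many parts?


Splitting by 'e' breaks the string at each occurrence of the separator.
Text: 'tap bed big fed run hat dig'
Parts after split:
  Part 1: 'tap b'
  Part 2: 'd big f'
  Part 3: 'd run hat dig'
Total parts: 3

3


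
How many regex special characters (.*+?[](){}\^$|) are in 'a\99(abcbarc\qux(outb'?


Regex special characters are: . * + ? [ ] ( ) { } \ ^ $ |
Scanning 'a\99(abcbarc\qux(outb':
  pos 1: '\' -> SPECIAL
  pos 4: '(' -> SPECIAL
  pos 12: '\' -> SPECIAL
  pos 16: '(' -> SPECIAL
Special chars found: ['\\', '(', '\\', '(']
Total: 4

4


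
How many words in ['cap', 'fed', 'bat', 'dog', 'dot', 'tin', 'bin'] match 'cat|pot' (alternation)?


Alternation 'cat|pot' matches either 'cat' or 'pot'.
Checking each word:
  'cap' -> no
  'fed' -> no
  'bat' -> no
  'dog' -> no
  'dot' -> no
  'tin' -> no
  'bin' -> no
Matches: []
Count: 0

0


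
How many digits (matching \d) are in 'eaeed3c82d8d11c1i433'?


\d matches any digit 0-9.
Scanning 'eaeed3c82d8d11c1i433':
  pos 5: '3' -> DIGIT
  pos 7: '8' -> DIGIT
  pos 8: '2' -> DIGIT
  pos 10: '8' -> DIGIT
  pos 12: '1' -> DIGIT
  pos 13: '1' -> DIGIT
  pos 15: '1' -> DIGIT
  pos 17: '4' -> DIGIT
  pos 18: '3' -> DIGIT
  pos 19: '3' -> DIGIT
Digits found: ['3', '8', '2', '8', '1', '1', '1', '4', '3', '3']
Total: 10

10


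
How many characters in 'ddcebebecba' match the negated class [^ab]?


Negated class [^ab] matches any char NOT in {a, b}
Scanning 'ddcebebecba':
  pos 0: 'd' -> MATCH
  pos 1: 'd' -> MATCH
  pos 2: 'c' -> MATCH
  pos 3: 'e' -> MATCH
  pos 4: 'b' -> no (excluded)
  pos 5: 'e' -> MATCH
  pos 6: 'b' -> no (excluded)
  pos 7: 'e' -> MATCH
  pos 8: 'c' -> MATCH
  pos 9: 'b' -> no (excluded)
  pos 10: 'a' -> no (excluded)
Total matches: 7

7


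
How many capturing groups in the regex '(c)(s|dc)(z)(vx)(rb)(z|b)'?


To count capturing groups, count each '(' that starts a group.
Pattern: '(c)(s|dc)(z)(vx)(rb)(z|b)'
Walking through the pattern:
  Position 0: '(' -> group #1
  Position 3: '(' -> group #2
  Position 9: '(' -> group #3
  Position 12: '(' -> group #4
  Position 16: '(' -> group #5
  Position 20: '(' -> group #6
Total capturing groups: 6

6


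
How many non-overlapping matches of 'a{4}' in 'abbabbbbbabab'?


Pattern 'a{4}' matches exactly 4 consecutive a's (greedy, non-overlapping).
String: 'abbabbbbbabab'
Scanning for runs of a's:
  Run at pos 0: 'a' (length 1) -> 0 match(es)
  Run at pos 3: 'a' (length 1) -> 0 match(es)
  Run at pos 9: 'a' (length 1) -> 0 match(es)
  Run at pos 11: 'a' (length 1) -> 0 match(es)
Matches found: []
Total: 0

0


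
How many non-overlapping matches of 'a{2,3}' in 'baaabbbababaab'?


Pattern 'a{2,3}' matches between 2 and 3 consecutive a's (greedy).
String: 'baaabbbababaab'
Finding runs of a's and applying greedy matching:
  Run at pos 1: 'aaa' (length 3)
  Run at pos 7: 'a' (length 1)
  Run at pos 9: 'a' (length 1)
  Run at pos 11: 'aa' (length 2)
Matches: ['aaa', 'aa']
Count: 2

2


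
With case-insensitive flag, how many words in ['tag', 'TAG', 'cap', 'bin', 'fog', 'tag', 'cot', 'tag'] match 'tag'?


Case-insensitive matching: compare each word's lowercase form to 'tag'.
  'tag' -> lower='tag' -> MATCH
  'TAG' -> lower='tag' -> MATCH
  'cap' -> lower='cap' -> no
  'bin' -> lower='bin' -> no
  'fog' -> lower='fog' -> no
  'tag' -> lower='tag' -> MATCH
  'cot' -> lower='cot' -> no
  'tag' -> lower='tag' -> MATCH
Matches: ['tag', 'TAG', 'tag', 'tag']
Count: 4

4


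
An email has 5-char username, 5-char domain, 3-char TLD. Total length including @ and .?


An email address has format: username@domain.tld
Username length: 5
'@' character: 1
Domain length: 5
'.' character: 1
TLD length: 3
Total = 5 + 1 + 5 + 1 + 3 = 15

15


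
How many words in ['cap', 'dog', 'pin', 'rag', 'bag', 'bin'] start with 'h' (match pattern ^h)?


Pattern ^h anchors to start of word. Check which words begin with 'h':
  'cap' -> no
  'dog' -> no
  'pin' -> no
  'rag' -> no
  'bag' -> no
  'bin' -> no
Matching words: []
Count: 0

0


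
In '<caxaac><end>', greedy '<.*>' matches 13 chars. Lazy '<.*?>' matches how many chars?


Greedy '<.*>' tries to match as MUCH as possible.
Lazy '<.*?>' tries to match as LITTLE as possible.

String: '<caxaac><end>'
Greedy '<.*>' starts at first '<' and extends to the LAST '>': '<caxaac><end>' (13 chars)
Lazy '<.*?>' starts at first '<' and stops at the FIRST '>': '<caxaac>' (8 chars)

8


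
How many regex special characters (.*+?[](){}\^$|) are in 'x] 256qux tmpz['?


Regex special characters are: . * + ? [ ] ( ) { } \ ^ $ |
Scanning 'x] 256qux tmpz[':
  pos 1: ']' -> SPECIAL
  pos 14: '[' -> SPECIAL
Special chars found: [']', '[']
Total: 2

2


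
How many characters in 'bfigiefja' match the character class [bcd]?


Character class [bcd] matches any of: {b, c, d}
Scanning string 'bfigiefja' character by character:
  pos 0: 'b' -> MATCH
  pos 1: 'f' -> no
  pos 2: 'i' -> no
  pos 3: 'g' -> no
  pos 4: 'i' -> no
  pos 5: 'e' -> no
  pos 6: 'f' -> no
  pos 7: 'j' -> no
  pos 8: 'a' -> no
Total matches: 1

1


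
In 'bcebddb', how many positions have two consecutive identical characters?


Looking for consecutive identical characters in 'bcebddb':
  pos 0-1: 'b' vs 'c' -> different
  pos 1-2: 'c' vs 'e' -> different
  pos 2-3: 'e' vs 'b' -> different
  pos 3-4: 'b' vs 'd' -> different
  pos 4-5: 'd' vs 'd' -> MATCH ('dd')
  pos 5-6: 'd' vs 'b' -> different
Consecutive identical pairs: ['dd']
Count: 1

1


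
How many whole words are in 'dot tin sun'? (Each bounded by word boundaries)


Word boundaries (\b) mark the start/end of each word.
Text: 'dot tin sun'
Splitting by whitespace:
  Word 1: 'dot'
  Word 2: 'tin'
  Word 3: 'sun'
Total whole words: 3

3


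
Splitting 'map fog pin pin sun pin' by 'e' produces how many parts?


Splitting by 'e' breaks the string at each occurrence of the separator.
Text: 'map fog pin pin sun pin'
Parts after split:
  Part 1: 'map fog pin pin sun pin'
Total parts: 1

1


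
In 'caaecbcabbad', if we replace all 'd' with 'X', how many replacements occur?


re.sub('d', 'X', text) replaces every occurrence of 'd' with 'X'.
Text: 'caaecbcabbad'
Scanning for 'd':
  pos 11: 'd' -> replacement #1
Total replacements: 1

1


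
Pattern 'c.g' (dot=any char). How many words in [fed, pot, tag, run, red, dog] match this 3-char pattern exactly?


Pattern 'c.g' means: starts with 'c', any single char, ends with 'g'.
Checking each word (must be exactly 3 chars):
  'fed' (len=3): no
  'pot' (len=3): no
  'tag' (len=3): no
  'run' (len=3): no
  'red' (len=3): no
  'dog' (len=3): no
Matching words: []
Total: 0

0


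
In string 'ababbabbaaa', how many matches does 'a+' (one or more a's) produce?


Pattern 'a+' matches one or more consecutive a's.
String: 'ababbabbaaa'
Scanning for runs of a:
  Match 1: 'a' (length 1)
  Match 2: 'a' (length 1)
  Match 3: 'a' (length 1)
  Match 4: 'aaa' (length 3)
Total matches: 4

4


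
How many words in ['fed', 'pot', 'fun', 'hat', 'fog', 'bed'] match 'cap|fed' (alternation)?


Alternation 'cap|fed' matches either 'cap' or 'fed'.
Checking each word:
  'fed' -> MATCH
  'pot' -> no
  'fun' -> no
  'hat' -> no
  'fog' -> no
  'bed' -> no
Matches: ['fed']
Count: 1

1


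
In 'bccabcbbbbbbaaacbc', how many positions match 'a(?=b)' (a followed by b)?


Lookahead 'a(?=b)' matches 'a' only when followed by 'b'.
String: 'bccabcbbbbbbaaacbc'
Checking each position where char is 'a':
  pos 3: 'a' -> MATCH (next='b')
  pos 12: 'a' -> no (next='a')
  pos 13: 'a' -> no (next='a')
  pos 14: 'a' -> no (next='c')
Matching positions: [3]
Count: 1

1


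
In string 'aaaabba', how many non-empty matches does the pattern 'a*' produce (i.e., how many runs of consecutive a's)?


Pattern 'a*' matches zero or more a's. We want non-empty runs of consecutive a's.
String: 'aaaabba'
Walking through the string to find runs of a's:
  Run 1: positions 0-3 -> 'aaaa'
  Run 2: positions 6-6 -> 'a'
Non-empty runs found: ['aaaa', 'a']
Count: 2

2


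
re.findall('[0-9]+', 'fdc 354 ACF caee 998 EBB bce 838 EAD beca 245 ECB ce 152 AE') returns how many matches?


Pattern '[0-9]+' finds one or more digits.
Text: 'fdc 354 ACF caee 998 EBB bce 838 EAD beca 245 ECB ce 152 AE'
Scanning for matches:
  Match 1: '354'
  Match 2: '998'
  Match 3: '838'
  Match 4: '245'
  Match 5: '152'
Total matches: 5

5


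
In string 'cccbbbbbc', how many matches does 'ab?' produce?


Pattern 'ab?' matches 'a' optionally followed by 'b'.
String: 'cccbbbbbc'
Scanning left to right for 'a' then checking next char:
Total matches: 0

0


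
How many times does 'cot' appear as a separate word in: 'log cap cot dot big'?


Scanning each word for exact match 'cot':
  Word 1: 'log' -> no
  Word 2: 'cap' -> no
  Word 3: 'cot' -> MATCH
  Word 4: 'dot' -> no
  Word 5: 'big' -> no
Total matches: 1

1


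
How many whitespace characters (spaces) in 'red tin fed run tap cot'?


\s matches whitespace characters (spaces, tabs, etc.).
Text: 'red tin fed run tap cot'
This text has 6 words separated by spaces.
Number of spaces = number of words - 1 = 6 - 1 = 5

5


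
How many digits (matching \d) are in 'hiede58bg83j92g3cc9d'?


\d matches any digit 0-9.
Scanning 'hiede58bg83j92g3cc9d':
  pos 5: '5' -> DIGIT
  pos 6: '8' -> DIGIT
  pos 9: '8' -> DIGIT
  pos 10: '3' -> DIGIT
  pos 12: '9' -> DIGIT
  pos 13: '2' -> DIGIT
  pos 15: '3' -> DIGIT
  pos 18: '9' -> DIGIT
Digits found: ['5', '8', '8', '3', '9', '2', '3', '9']
Total: 8

8


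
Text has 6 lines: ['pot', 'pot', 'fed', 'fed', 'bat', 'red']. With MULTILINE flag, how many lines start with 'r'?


With MULTILINE flag, ^ matches the start of each line.
Lines: ['pot', 'pot', 'fed', 'fed', 'bat', 'red']
Checking which lines start with 'r':
  Line 1: 'pot' -> no
  Line 2: 'pot' -> no
  Line 3: 'fed' -> no
  Line 4: 'fed' -> no
  Line 5: 'bat' -> no
  Line 6: 'red' -> MATCH
Matching lines: ['red']
Count: 1

1


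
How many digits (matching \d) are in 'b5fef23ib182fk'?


\d matches any digit 0-9.
Scanning 'b5fef23ib182fk':
  pos 1: '5' -> DIGIT
  pos 5: '2' -> DIGIT
  pos 6: '3' -> DIGIT
  pos 9: '1' -> DIGIT
  pos 10: '8' -> DIGIT
  pos 11: '2' -> DIGIT
Digits found: ['5', '2', '3', '1', '8', '2']
Total: 6

6


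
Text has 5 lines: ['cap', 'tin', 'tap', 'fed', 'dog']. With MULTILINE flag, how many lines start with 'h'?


With MULTILINE flag, ^ matches the start of each line.
Lines: ['cap', 'tin', 'tap', 'fed', 'dog']
Checking which lines start with 'h':
  Line 1: 'cap' -> no
  Line 2: 'tin' -> no
  Line 3: 'tap' -> no
  Line 4: 'fed' -> no
  Line 5: 'dog' -> no
Matching lines: []
Count: 0

0
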